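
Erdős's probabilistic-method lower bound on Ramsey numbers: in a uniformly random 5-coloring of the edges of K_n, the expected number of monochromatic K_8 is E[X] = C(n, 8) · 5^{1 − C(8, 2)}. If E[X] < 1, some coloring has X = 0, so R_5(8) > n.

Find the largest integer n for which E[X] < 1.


We need C(n, 8) · 5^{1 − 28} < 1, i.e. C(n, 8) < 5^{28 − 1} = 7450580596923828125.
Check values of n near the boundary:
  n = 858: C(858, 8) = 7049584530256467771; 7049584530256467771 < 7450580596923828125? YES
  n = 859: C(859, 8) = 7115855595170747139; 7115855595170747139 < 7450580596923828125? YES
  n = 860: C(860, 8) = 7182671140665308145; 7182671140665308145 < 7450580596923828125? YES
  n = 861: C(861, 8) = 7250034996615275865; 7250034996615275865 < 7450580596923828125? YES
  n = 862: C(862, 8) = 7317951015318931845; 7317951015318931845 < 7450580596923828125? YES
  n = 863: C(863, 8) = 7386423071602617757; 7386423071602617757 < 7450580596923828125? YES
  n = 864: C(864, 8) = 7455455062926006708; 7455455062926006708 < 7450580596923828125? NO
  n = 865: C(865, 8) = 7525050909487743060; 7525050909487743060 < 7450580596923828125? NO
  n = 866: C(866, 8) = 7595214554331451620; 7595214554331451620 < 7450580596923828125? NO
The largest n with C(n, 8) < 7450580596923828125 is n = 863 (where E[X] = 7386423071602617757/7450580596923828125 ≈ 0.99139). Hence R_5(8) > 863, i.e. R_5(8) ≥ 864.

Largest n = 863; hence R_5(8) > 863.


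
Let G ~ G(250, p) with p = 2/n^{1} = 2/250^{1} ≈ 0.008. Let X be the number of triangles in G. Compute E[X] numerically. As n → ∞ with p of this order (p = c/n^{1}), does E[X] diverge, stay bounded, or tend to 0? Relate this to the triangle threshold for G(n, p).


Number of potential triangles: C(250, 3) = 2573000.
Each occurs with probability p³ ≈ (0.008)³ ≈ 5.12000e-07.
By linearity: E[X] = C(250, 3)·p³ ≈ 2573000 · 5.12000e-07 ≈ 1.317.
Here α = 1, so p = 2/n is exactly at the triangle threshold p ~ 1/n. Asymptotically E[X] → c³/6 = 2³/6 = 4/3 ≈ 1.333, a bounded constant. In this regime the triangle count is asymptotically Poisson(c³/6).

E[X] ≈ 1.317; in regime p = Θ(1/n^{1}) E[X] stays bounded (at the triangle threshold p ~ 1/n).


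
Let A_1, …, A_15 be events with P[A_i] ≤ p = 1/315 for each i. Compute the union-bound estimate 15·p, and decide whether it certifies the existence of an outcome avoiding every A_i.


Union bound: P[∪_{i=1}^{15} A_i] ≤ Σ_i P[A_i] ≤ 15·p = 15·(1/315) = 1/21.
Numerically: 1/21 ≈ 0.048.
Is 1/21 < 1? YES.
Since P[∪ A_i] ≤ 1/21 < 1, the complement has P[∩ A_i^c] ≥ 1 − 1/21 = 20/21 > 0, so some outcome avoids every A_i.

15·p = 1/21 ≈ 0.048; existence CERTIFIED by the union bound.


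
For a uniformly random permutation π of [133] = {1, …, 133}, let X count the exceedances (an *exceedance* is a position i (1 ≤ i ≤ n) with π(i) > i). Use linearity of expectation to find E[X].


Write X = Σ_{i=1}^{133} X_i, where X_i = 1_{π(i) > i}.
For each fixed i, π(i) is uniform over {1, …, 133} (marginal of a uniform permutation), so P[π(i) > i] = (n − i)/n. Summing: Σ_{i=1}^{133} (n − i)/n = (0 + 1 + … + 132)/133 = 133(133 − 1)/(2·133) = (133 − 1)/2.
Hence E[X] = Σ_{i=1}^{133} (133 − i)/133 = 66 ≈ 66.000000.

E[X] = 66 = 66.000000.


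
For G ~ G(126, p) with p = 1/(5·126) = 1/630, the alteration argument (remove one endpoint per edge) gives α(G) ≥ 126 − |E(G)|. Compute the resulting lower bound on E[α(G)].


E[|E(G)|] = C(126, 2)·p = 7875 · (1/630) = 25/2.
E[α(G)] ≥ n − E[|E(G)|] = 126 − 25/2 = 227/2.
Numerically: ≈ 113.500000.
(This is only a lower bound; the true E[α(G)] may be larger.)

E[α(G)] ≥ 227/2 ≈ 113.500000.


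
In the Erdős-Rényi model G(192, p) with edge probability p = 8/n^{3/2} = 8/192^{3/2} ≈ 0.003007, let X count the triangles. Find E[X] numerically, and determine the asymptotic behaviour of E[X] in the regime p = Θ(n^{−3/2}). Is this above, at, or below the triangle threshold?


Number of potential triangles: C(192, 3) = 1161280.
Each occurs with probability p³ ≈ (0.003007)³ ≈ 2.719033e-08.
By linearity: E[X] = C(192, 3)·p³ ≈ 1161280 · 2.719033e-08 ≈ 0.0316.
Since α = 3/2 > 1, p = c/n^{3/2} = o(1/n) is below the triangle threshold p ~ 1/n. Asymptotically E[X] ~ (c³/6)·n^{3(1−α)} = (8³/6)·n^{-1.5} → 0, so by Markov's inequality G has no triangles w.h.p.

E[X] ≈ 0.0316; in regime p = Θ(1/n^{3/2}) E[X] tends to 0 (below the triangle threshold p ~ 1/n).


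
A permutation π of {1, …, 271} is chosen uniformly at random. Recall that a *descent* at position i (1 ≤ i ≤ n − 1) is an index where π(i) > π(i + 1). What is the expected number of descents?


Write X = Σ X_I over i = 1, …, 270, with X_I the indicator of one descent.
There are 270 indicators.
For each fixed i, the pair (π(i), π(i+1)) is a uniformly random ordered pair of distinct values from {1, …, 271}; by symmetry P[π(i) > π(i+1)] = 1/2.
By linearity: E[X] = 270 · (1/2) = (271 − 1) · (1/2) = 135 ≈ 135.000.

E[X] = 135 = 135.000.


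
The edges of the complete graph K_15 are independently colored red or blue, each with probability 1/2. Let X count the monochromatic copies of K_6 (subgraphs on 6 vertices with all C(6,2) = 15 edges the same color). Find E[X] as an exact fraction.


Let X = Σ_S X_S over the C(15, 6) = 5005 subsets S of size 6, where X_S = 1 if the K_6 on S is monochromatic.
For a fixed S, the K_6 on S has C(6, 2) = 15 edges. P[all 15 edges red] = (1/2)^15, and likewise for blue, so P[monochromatic] = 2·(1/2)^15 = 2^{1 − 15} = 1/16384.
Summing: E[X] = C(15, 6) · 2^{1 − 15} = 5005 · 1/16384 = 5005/16384.
Numerically: E[X] ≈ 0.3055.

E[X] = C(15,6)·2^(1−C(6,2)) = 5005/16384 ≈ 0.3055.


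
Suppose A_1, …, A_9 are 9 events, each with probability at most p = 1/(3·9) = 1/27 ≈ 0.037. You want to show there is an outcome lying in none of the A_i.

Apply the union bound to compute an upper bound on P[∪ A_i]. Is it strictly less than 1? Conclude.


Union bound: P[∪_{i=1}^{9} A_i] ≤ Σ_i P[A_i] ≤ 9·p = 9·(1/27) = 1/3.
Numerically: 1/3 ≈ 0.333.
Is 1/3 < 1? YES.
Since P[∪ A_i] ≤ 1/3 < 1, the complement has P[∩ A_i^c] ≥ 1 − 1/3 = 2/3 > 0, so some outcome avoids every A_i.

9·p = 1/3 ≈ 0.333; existence CERTIFIED by the union bound.


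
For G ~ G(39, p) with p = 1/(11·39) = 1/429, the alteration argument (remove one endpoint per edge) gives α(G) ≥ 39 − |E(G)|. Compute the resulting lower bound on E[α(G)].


E[|E(G)|] = C(39, 2)·p = 741 · (1/429) = 19/11.
E[α(G)] ≥ n − E[|E(G)|] = 39 − 19/11 = 410/11.
Numerically: ≈ 37.2727.
(This is only a lower bound; the true E[α(G)] may be larger.)

E[α(G)] ≥ 410/11 ≈ 37.2727.


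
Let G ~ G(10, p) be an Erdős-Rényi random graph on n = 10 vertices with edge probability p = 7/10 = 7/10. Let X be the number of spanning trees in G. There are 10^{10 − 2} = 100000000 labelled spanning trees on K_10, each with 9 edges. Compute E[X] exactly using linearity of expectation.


K_10 has 10^{10 − 2} = 100000000 labelled spanning trees.
For each such spanning tree H, let X_H = 1 if all 9 edges of H are present in G. Then P[X_H = 1] = p^{9} = (7/10)^{9} = 40353607/1000000000.
By linearity of expectation: E[X] = Σ_H E[X_H] = 100000000 · p^{9} = 100000000 · 40353607/1000000000 = 40353607/10.
Numerically: E[X] ≈ 4.04e+06.

E[X] = 100000000 · (7/10)^{9} = 40353607/10 ≈ 4.04e+06.


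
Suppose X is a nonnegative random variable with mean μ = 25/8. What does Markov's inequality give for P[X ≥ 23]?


μ = E[X] = 25/8, a = 23.
Markov: P[X ≥ 23] ≤ μ/a = (25/8)/23 = 25/184.
Numerically: ≈ 0.135870.
(Since a = 23 > μ = 3.125000, the bound 25/184 is < 1 and informative.)

P[X ≥ 23] ≤ 25/184 ≈ 0.135870.


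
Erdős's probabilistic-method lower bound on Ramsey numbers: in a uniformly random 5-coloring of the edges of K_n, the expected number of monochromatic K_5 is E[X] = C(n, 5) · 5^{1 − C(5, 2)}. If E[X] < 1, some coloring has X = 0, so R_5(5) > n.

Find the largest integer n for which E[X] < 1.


We need C(n, 5) · 5^{1 − 10} < 1, i.e. C(n, 5) < 5^{10 − 1} = 1953125.
Check values of n near the boundary:
  n = 44: C(44, 5) = 1086008; 1086008 < 1953125? YES
  n = 45: C(45, 5) = 1221759; 1221759 < 1953125? YES
  n = 46: C(46, 5) = 1370754; 1370754 < 1953125? YES
  n = 47: C(47, 5) = 1533939; 1533939 < 1953125? YES
  n = 48: C(48, 5) = 1712304; 1712304 < 1953125? YES
  n = 49: C(49, 5) = 1906884; 1906884 < 1953125? YES
  n = 50: C(50, 5) = 2118760; 2118760 < 1953125? NO
  n = 51: C(51, 5) = 2349060; 2349060 < 1953125? NO
The largest n with C(n, 5) < 1953125 is n = 49 (where E[X] = 1906884/1953125 ≈ 0.97632). Hence R_5(5) > 49, i.e. R_5(5) ≥ 50.

Largest n = 49; hence R_5(5) > 49.


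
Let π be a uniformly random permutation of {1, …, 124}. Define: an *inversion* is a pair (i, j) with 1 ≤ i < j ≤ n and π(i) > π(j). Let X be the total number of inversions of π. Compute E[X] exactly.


Write X = Σ X_I over the C(124, 2) = 7626 pairs i < j, with X_I the indicator of one inversion.
There are 7626 indicators.
For each fixed pair i < j, the values π(i) and π(j) are two distinct elements of {1, …, 124} in uniformly random order; by symmetry P[π(i) > π(j)] = 1/2.
By linearity: E[X] = 7626 · (1/2) = C(124, 2) · (1/2) = 7626/2 = 3813 ≈ 3813.0000.

E[X] = 3813 = 3813.0000.


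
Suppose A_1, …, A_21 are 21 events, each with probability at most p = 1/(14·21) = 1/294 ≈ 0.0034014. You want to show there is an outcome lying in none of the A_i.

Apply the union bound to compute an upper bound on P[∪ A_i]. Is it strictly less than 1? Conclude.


Union bound: P[∪_{i=1}^{21} A_i] ≤ Σ_i P[A_i] ≤ 21·p = 21·(1/294) = 1/14.
Numerically: 1/14 ≈ 0.0714286.
Is 1/14 < 1? YES.
Since P[∪ A_i] ≤ 1/14 < 1, the complement has P[∩ A_i^c] ≥ 1 − 1/14 = 13/14 > 0, so some outcome avoids every A_i.

21·p = 1/14 ≈ 0.0714286; existence CERTIFIED by the union bound.


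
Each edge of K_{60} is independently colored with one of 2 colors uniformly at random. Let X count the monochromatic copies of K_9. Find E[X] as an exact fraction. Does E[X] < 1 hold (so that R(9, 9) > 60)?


E[X] = C(60, 9) · 2^{1 − 36} = 14783142660 · 2^{−35} = 14783142660/34359738368.
As a reduced fraction: E[X] = 3695785665/8589934592 ≈ 0.4302461.
Is E[X] < 1? YES.
Since E[X] < 1, there exists a 2-coloring of K_{60} with no monochromatic K_9; hence R(9, 9) > 60.

E[X] = 3695785665/8589934592 ≈ 0.4302461; E[X] < 1, so R(9, 9) > 60.


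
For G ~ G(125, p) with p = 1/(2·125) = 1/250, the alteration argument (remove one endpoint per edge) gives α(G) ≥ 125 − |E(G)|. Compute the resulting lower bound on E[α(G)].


E[|E(G)|] = C(125, 2)·p = 7750 · (1/250) = 31.
E[α(G)] ≥ n − E[|E(G)|] = 125 − 31 = 94.
Numerically: ≈ 94.0000.
(This is only a lower bound; the true E[α(G)] may be larger.)

E[α(G)] ≥ 94 ≈ 94.0000.


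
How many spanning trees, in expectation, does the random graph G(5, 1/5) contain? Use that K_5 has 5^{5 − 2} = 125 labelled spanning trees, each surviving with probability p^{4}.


K_5 has 5^{5 − 2} = 125 labelled spanning trees.
For each such spanning tree H, let X_H = 1 if all 4 edges of H are present in G. Then P[X_H = 1] = p^{4} = (1/5)^{4} = 1/625.
By linearity of expectation: E[X] = Σ_H E[X_H] = 125 · p^{4} = 125 · 1/625 = 1/5.
Numerically: E[X] ≈ 0.2.

E[X] = 125 · (1/5)^{4} = 1/5 ≈ 0.2.


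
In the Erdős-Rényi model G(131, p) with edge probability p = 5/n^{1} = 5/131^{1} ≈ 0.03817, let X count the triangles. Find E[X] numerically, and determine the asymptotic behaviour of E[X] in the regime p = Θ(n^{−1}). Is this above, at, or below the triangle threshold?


Number of potential triangles: C(131, 3) = 366145.
Each occurs with probability p³ ≈ (0.03817)³ ≈ 5.560273e-05.
By linearity: E[X] = C(131, 3)·p³ ≈ 366145 · 5.560273e-05 ≈ 20.3587.
Here α = 1, so p = 5/n is exactly at the triangle threshold p ~ 1/n. Asymptotically E[X] → c³/6 = 5³/6 = 125/6 ≈ 20.8333, a bounded constant. In this regime the triangle count is asymptotically Poisson(c³/6).

E[X] ≈ 20.3587; in regime p = Θ(1/n^{1}) E[X] stays bounded (at the triangle threshold p ~ 1/n).


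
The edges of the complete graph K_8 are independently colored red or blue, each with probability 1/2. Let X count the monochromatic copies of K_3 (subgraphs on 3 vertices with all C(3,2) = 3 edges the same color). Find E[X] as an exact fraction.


Let X = Σ_S X_S over the C(8, 3) = 56 subsets S of size 3, where X_S = 1 if the K_3 on S is monochromatic.
For a fixed S, the K_3 on S has C(3, 2) = 3 edges. P[all 3 edges red] = (1/2)^3, and likewise for blue, so P[monochromatic] = 2·(1/2)^3 = 2^{1 − 3} = 1/4.
By linearity of expectation: E[X] = C(8, 3) · 2^{1 − 3} = 56 · 1/4 = 14.
Numerically: E[X] ≈ 14.00000.

E[X] = C(8,3)·2^(1−C(3,2)) = 14 ≈ 14.00000.


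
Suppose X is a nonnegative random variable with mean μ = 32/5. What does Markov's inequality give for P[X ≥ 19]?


μ = E[X] = 32/5, a = 19.
Markov: P[X ≥ 19] ≤ μ/a = (32/5)/19 = 32/95.
Numerically: ≈ 0.3368.
(Since a = 19 > μ = 6.4000, the bound 32/95 is < 1 and informative.)

P[X ≥ 19] ≤ 32/95 ≈ 0.3368.


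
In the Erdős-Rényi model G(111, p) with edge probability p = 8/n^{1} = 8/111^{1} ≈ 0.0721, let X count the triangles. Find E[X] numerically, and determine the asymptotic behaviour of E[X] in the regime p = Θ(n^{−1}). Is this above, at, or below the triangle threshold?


Number of potential triangles: C(111, 3) = 221815.
Each occurs with probability p³ ≈ (0.0721)³ ≈ 3.74370e-04.
By linearity: E[X] = C(111, 3)·p³ ≈ 221815 · 3.74370e-04 ≈ 83.041.
Here α = 1, so p = 8/n is exactly at the triangle threshold p ~ 1/n. Asymptotically E[X] → c³/6 = 8³/6 = 256/3 ≈ 85.333, a bounded constant. In this regime the triangle count is asymptotically Poisson(c³/6).

E[X] ≈ 83.041; in regime p = Θ(1/n^{1}) E[X] stays bounded (at the triangle threshold p ~ 1/n).


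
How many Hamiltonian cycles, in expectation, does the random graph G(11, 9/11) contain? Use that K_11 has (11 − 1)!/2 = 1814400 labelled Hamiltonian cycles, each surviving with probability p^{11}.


K_11 has (11 − 1)!/2 = 1814400 labelled Hamiltonian cycles.
For each such Hamiltonian cycle H, let X_H = 1 if all 11 edges of H are present in G. Then P[X_H = 1] = p^{11} = (9/11)^{11} = 31381059609/285311670611.
By linearity: E[X] = Σ_H E[X_H] = 1814400 · p^{11} = 1814400 · 31381059609/285311670611 = 56937794554569600/285311670611.
Numerically: E[X] ≈ 2e+05.

E[X] = 1814400 · (9/11)^{11} = 56937794554569600/285311670611 ≈ 2e+05.


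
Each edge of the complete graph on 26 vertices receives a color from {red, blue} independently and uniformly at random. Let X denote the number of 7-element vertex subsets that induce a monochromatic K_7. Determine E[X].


Let X = Σ_S X_S over the C(26, 7) = 657800 subsets S of size 7, where X_S = 1 if the K_7 on S is monochromatic.
For a fixed S, the K_7 on S has C(7, 2) = 21 edges. P[all 21 edges red] = (1/2)^21, and likewise for blue, so P[monochromatic] = 2·(1/2)^21 = 2^{1 − 21} = 1/1048576.
By linearity: E[X] = C(26, 7) · 2^{1 − 21} = 657800 · 1/1048576 = 82225/131072.
Numerically: E[X] ≈ 0.62733.

E[X] = C(26,7)·2^(1−C(7,2)) = 82225/131072 ≈ 0.62733.


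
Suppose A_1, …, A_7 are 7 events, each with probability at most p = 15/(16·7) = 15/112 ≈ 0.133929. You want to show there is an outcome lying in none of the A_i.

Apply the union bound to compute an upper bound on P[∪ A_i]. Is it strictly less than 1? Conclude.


Union bound: P[∪_{i=1}^{7} A_i] ≤ Σ_i P[A_i] ≤ 7·p = 7·(15/112) = 15/16.
Numerically: 15/16 ≈ 0.937500.
Is 15/16 < 1? YES.
Since P[∪ A_i] ≤ 15/16 < 1, the complement has P[∩ A_i^c] ≥ 1 − 15/16 = 1/16 > 0, so some outcome avoids every A_i.

7·p = 15/16 ≈ 0.937500; existence CERTIFIED by the union bound.


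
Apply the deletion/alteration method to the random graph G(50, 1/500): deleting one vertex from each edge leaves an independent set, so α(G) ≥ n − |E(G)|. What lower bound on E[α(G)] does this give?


E[|E(G)|] = C(50, 2)·p = 1225 · (1/500) = 49/20.
E[α(G)] ≥ n − E[|E(G)|] = 50 − 49/20 = 951/20.
Numerically: ≈ 47.550.
(This is only a lower bound; the true E[α(G)] may be larger.)

E[α(G)] ≥ 951/20 ≈ 47.550.


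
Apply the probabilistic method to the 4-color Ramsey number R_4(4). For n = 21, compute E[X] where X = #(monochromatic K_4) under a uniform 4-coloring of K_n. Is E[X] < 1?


E[X] = C(21, 4) · 4^{1 − 6} = 5985 · 4^{−5} = 5985/1024.
As a reduced fraction: E[X] = 5985/1024 ≈ 5.84473.
Is E[X] < 1? NO.
Since E[X] ≥ 1, the first-moment bound is inconclusive at n = 21; it does NOT by itself certify R_4(4) > 21.

E[X] = 5985/1024 ≈ 5.84473; E[X] ≥ 1; first-moment method inconclusive here.


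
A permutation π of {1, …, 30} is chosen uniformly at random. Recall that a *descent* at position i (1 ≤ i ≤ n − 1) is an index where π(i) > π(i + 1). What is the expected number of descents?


Write X = Σ X_I over i = 1, …, 29, with X_I the indicator of one descent.
There are 29 indicators.
For each fixed i, the pair (π(i), π(i+1)) is a uniformly random ordered pair of distinct values from {1, …, 30}; by symmetry P[π(i) > π(i+1)] = 1/2.
By linearity: E[X] = 29 · (1/2) = (30 − 1) · (1/2) = 29/2 ≈ 14.500000.

E[X] = 29/2 = 14.500000.


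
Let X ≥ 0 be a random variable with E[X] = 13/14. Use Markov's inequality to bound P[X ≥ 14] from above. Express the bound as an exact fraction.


μ = E[X] = 13/14, a = 14.
Markov: P[X ≥ 14] ≤ μ/a = (13/14)/14 = 13/196.
Numerically: ≈ 0.066.
(Since a = 14 > μ = 0.929, the bound 13/196 is < 1 and informative.)

P[X ≥ 14] ≤ 13/196 ≈ 0.066.


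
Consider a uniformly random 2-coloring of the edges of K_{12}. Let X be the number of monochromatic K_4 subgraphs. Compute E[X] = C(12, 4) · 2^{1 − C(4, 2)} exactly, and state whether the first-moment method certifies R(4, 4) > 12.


E[X] = C(12, 4) · 2^{1 − 6} = 495 · 2^{−5} = 495/32.
As a reduced fraction: E[X] = 495/32 ≈ 15.469.
Is E[X] < 1? NO.
Since E[X] ≥ 1, the first-moment bound is inconclusive at n = 12; it does NOT by itself certify R(4, 4) > 12.

E[X] = 495/32 ≈ 15.469; E[X] ≥ 1; first-moment method inconclusive here.


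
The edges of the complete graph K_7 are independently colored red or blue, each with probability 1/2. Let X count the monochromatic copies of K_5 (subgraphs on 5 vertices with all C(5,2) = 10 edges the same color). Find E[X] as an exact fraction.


Let X = Σ_S X_S over the C(7, 5) = 21 subsets S of size 5, where X_S = 1 if the K_5 on S is monochromatic.
For a fixed S, the K_5 on S has C(5, 2) = 10 edges. P[all 10 edges red] = (1/2)^10, and likewise for blue, so P[monochromatic] = 2·(1/2)^10 = 2^{1 − 10} = 1/512.
By linearity of expectation: E[X] = C(7, 5) · 2^{1 − 10} = 21 · 1/512 = 21/512.
Numerically: E[X] ≈ 0.0410.

E[X] = C(7,5)·2^(1−C(5,2)) = 21/512 ≈ 0.0410.


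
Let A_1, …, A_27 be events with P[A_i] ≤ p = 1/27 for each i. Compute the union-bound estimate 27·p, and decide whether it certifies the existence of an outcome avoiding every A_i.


Union bound: P[∪_{i=1}^{27} A_i] ≤ Σ_i P[A_i] ≤ 27·p = 27·(1/27) = 1.
Numerically: 1 ≈ 1.000000.
Is 1 < 1? NO.
Since the bound 1 is ≥ 1, the union bound is uninformative here; it does NOT by itself certify existence.

27·p = 1 ≈ 1.000000; existence NOT certified by the union bound.


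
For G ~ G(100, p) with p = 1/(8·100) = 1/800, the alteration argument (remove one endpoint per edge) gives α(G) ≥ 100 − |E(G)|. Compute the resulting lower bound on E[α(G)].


E[|E(G)|] = C(100, 2)·p = 4950 · (1/800) = 99/16.
E[α(G)] ≥ n − E[|E(G)|] = 100 − 99/16 = 1501/16.
Numerically: ≈ 93.812.
(This is only a lower bound; the true E[α(G)] may be larger.)

E[α(G)] ≥ 1501/16 ≈ 93.812.


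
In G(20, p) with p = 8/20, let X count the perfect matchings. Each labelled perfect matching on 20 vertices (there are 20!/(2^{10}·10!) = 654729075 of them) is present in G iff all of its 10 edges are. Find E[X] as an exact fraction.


K_20 has 20!/(2^{10}·10!) = 654729075 labelled perfect matchings.
For each such perfect matching H, let X_H = 1 if all 10 edges of H are present in G. Then P[X_H = 1] = p^{10} = (2/5)^{10} = 1024/9765625.
Summing the indicators: E[X] = Σ_H E[X_H] = 654729075 · p^{10} = 654729075 · 1024/9765625 = 26817702912/390625.
Numerically: E[X] ≈ 68653.

E[X] = 654729075 · (2/5)^{10} = 26817702912/390625 ≈ 68653.


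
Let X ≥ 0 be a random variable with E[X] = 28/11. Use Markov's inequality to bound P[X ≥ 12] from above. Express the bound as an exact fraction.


μ = E[X] = 28/11, a = 12.
Markov: P[X ≥ 12] ≤ μ/a = (28/11)/12 = 7/33.
Numerically: ≈ 0.21212.
(Since a = 12 > μ = 2.54545, the bound 7/33 is < 1 and informative.)

P[X ≥ 12] ≤ 7/33 ≈ 0.21212.


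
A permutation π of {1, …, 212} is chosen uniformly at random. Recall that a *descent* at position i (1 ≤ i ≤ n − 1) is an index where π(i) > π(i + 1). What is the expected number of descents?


Write X = Σ X_I over i = 1, …, 211, with X_I the indicator of one descent.
There are 211 indicators.
For each fixed i, the pair (π(i), π(i+1)) is a uniformly random ordered pair of distinct values from {1, …, 212}; by symmetry P[π(i) > π(i+1)] = 1/2.
By linearity: E[X] = 211 · (1/2) = (212 − 1) · (1/2) = 211/2 ≈ 105.50000.

E[X] = 211/2 = 105.50000.


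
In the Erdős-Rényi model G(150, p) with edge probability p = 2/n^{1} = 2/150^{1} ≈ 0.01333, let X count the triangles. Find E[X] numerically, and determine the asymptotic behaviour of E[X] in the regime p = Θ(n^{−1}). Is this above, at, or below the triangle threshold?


Number of potential triangles: C(150, 3) = 551300.
Each occurs with probability p³ ≈ (0.01333)³ ≈ 2.370370e-06.
By linearity: E[X] = C(150, 3)·p³ ≈ 551300 · 2.370370e-06 ≈ 1.3068.
Here α = 1, so p = 2/n is exactly at the triangle threshold p ~ 1/n. Asymptotically E[X] → c³/6 = 2³/6 = 4/3 ≈ 1.3333, a bounded constant. In this regime the triangle count is asymptotically Poisson(c³/6).

E[X] ≈ 1.3068; in regime p = Θ(1/n^{1}) E[X] stays bounded (at the triangle threshold p ~ 1/n).


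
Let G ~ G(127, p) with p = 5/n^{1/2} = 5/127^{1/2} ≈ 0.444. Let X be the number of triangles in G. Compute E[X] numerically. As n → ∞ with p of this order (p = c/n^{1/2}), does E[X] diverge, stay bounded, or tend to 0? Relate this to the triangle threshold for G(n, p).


Number of potential triangles: C(127, 3) = 333375.
Each occurs with probability p³ ≈ (0.444)³ ≈ 8.73382e-02.
By linearity: E[X] = C(127, 3)·p³ ≈ 333375 · 8.73382e-02 ≈ 29116.385.
Since α = 1/2 < 1, p = c/n^{1/2} ≫ 1/n is above the triangle threshold p ~ 1/n. Asymptotically E[X] ~ (c³/6)·n^{3(1−α)} = (5³/6)·n^{1.5} → ∞; triangles are abundant w.h.p.

E[X] ≈ 29116.385; in regime p = Θ(1/n^{1/2}) E[X] diverges (above the triangle threshold p ~ 1/n).


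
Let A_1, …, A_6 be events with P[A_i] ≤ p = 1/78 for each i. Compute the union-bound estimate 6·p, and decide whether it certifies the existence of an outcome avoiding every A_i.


Union bound: P[∪_{i=1}^{6} A_i] ≤ Σ_i P[A_i] ≤ 6·p = 6·(1/78) = 1/13.
Numerically: 1/13 ≈ 0.076923.
Is 1/13 < 1? YES.
Since P[∪ A_i] ≤ 1/13 < 1, the complement has P[∩ A_i^c] ≥ 1 − 1/13 = 12/13 > 0, so some outcome avoids every A_i.

6·p = 1/13 ≈ 0.076923; existence CERTIFIED by the union bound.


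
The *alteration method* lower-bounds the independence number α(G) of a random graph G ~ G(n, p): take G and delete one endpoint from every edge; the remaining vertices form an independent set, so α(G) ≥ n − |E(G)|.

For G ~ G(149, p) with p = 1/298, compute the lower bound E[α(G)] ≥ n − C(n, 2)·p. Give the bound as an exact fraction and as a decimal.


E[|E(G)|] = C(149, 2)·p = 11026 · (1/298) = 37.
E[α(G)] ≥ n − E[|E(G)|] = 149 − 37 = 112.
Numerically: ≈ 112.00000.
(This is only a lower bound; the true E[α(G)] may be larger.)

E[α(G)] ≥ 112 ≈ 112.00000.


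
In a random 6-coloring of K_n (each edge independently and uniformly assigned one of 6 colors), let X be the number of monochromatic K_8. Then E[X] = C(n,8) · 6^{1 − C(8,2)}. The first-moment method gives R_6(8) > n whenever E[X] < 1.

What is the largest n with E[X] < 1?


We need C(n, 8) · 6^{1 − 28} < 1, i.e. C(n, 8) < 6^{28 − 1} = 1023490369077469249536.
Check values of n near the boundary:
  n = 1593: C(1593, 8) = 1010555394551193970323; 1010555394551193970323 < 1023490369077469249536? YES
  n = 1594: C(1594, 8) = 1015652773590544255167; 1015652773590544255167 < 1023490369077469249536? YES
  n = 1595: C(1595, 8) = 1020772636343363633895; 1020772636343363633895 < 1023490369077469249536? YES
  n = 1596: C(1596, 8) = 1025915067760710553965; 1025915067760710553965 < 1023490369077469249536? NO
The largest n with C(n, 8) < 1023490369077469249536 is n = 1595 (where E[X] = 113419181815929292655/113721152119718805504 ≈ 0.997). Hence R_6(8) > 1595, i.e. R_6(8) ≥ 1596.

Largest n = 1595; hence R_6(8) > 1595.


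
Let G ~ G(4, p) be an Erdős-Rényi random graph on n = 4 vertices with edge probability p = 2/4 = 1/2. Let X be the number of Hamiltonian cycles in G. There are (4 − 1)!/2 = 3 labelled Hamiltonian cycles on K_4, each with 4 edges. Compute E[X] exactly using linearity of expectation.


K_4 has (4 − 1)!/2 = 3 labelled Hamiltonian cycles.
For each such Hamiltonian cycle H, let X_H = 1 if all 4 edges of H are present in G. Then P[X_H = 1] = p^{4} = (1/2)^{4} = 1/16.
Summing the indicators: E[X] = Σ_H E[X_H] = 3 · p^{4} = 3 · 1/16 = 3/16.
Numerically: E[X] ≈ 0.1875.

E[X] = 3 · (1/2)^{4} = 3/16 ≈ 0.1875.


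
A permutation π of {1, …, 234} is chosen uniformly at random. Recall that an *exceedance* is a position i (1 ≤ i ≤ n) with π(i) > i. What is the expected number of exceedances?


Write X = Σ_{i=1}^{234} X_i, where X_i = 1_{π(i) > i}.
For each fixed i, π(i) is uniform over {1, …, 234} (marginal of a uniform permutation), so P[π(i) > i] = (n − i)/n. Summing: Σ_{i=1}^{234} (n − i)/n = (0 + 1 + … + 233)/234 = 234(234 − 1)/(2·234) = (234 − 1)/2.
Hence E[X] = Σ_{i=1}^{234} (234 − i)/234 = 233/2 ≈ 116.500000.

E[X] = 233/2 = 116.500000.


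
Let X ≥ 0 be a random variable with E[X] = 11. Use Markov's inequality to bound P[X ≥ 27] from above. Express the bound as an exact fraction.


μ = E[X] = 11, a = 27.
Markov: P[X ≥ 27] ≤ μ/a = (11)/27 = 11/27.
Numerically: ≈ 0.4074.
(Since a = 27 > μ = 11.0000, the bound 11/27 is < 1 and informative.)

P[X ≥ 27] ≤ 11/27 ≈ 0.4074.


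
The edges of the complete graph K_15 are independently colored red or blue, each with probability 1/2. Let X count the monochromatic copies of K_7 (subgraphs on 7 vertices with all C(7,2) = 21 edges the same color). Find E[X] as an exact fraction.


Let X = Σ_S X_S over the C(15, 7) = 6435 subsets S of size 7, where X_S = 1 if the K_7 on S is monochromatic.
For a fixed S, the K_7 on S has C(7, 2) = 21 edges. P[all 21 edges red] = (1/2)^21, and likewise for blue, so P[monochromatic] = 2·(1/2)^21 = 2^{1 − 21} = 1/1048576.
Summing: E[X] = C(15, 7) · 2^{1 − 21} = 6435 · 1/1048576 = 6435/1048576.
Numerically: E[X] ≈ 0.0061.

E[X] = C(15,7)·2^(1−C(7,2)) = 6435/1048576 ≈ 0.0061.


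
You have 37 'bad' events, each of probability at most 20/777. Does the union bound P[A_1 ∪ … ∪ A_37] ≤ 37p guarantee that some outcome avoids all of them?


Union bound: P[∪_{i=1}^{37} A_i] ≤ Σ_i P[A_i] ≤ 37·p = 37·(20/777) = 20/21.
Numerically: 20/21 ≈ 0.952.
Is 20/21 < 1? YES.
Since P[∪ A_i] ≤ 20/21 < 1, the complement has P[∩ A_i^c] ≥ 1 − 20/21 = 1/21 > 0, so some outcome avoids every A_i.

37·p = 20/21 ≈ 0.952; existence CERTIFIED by the union bound.


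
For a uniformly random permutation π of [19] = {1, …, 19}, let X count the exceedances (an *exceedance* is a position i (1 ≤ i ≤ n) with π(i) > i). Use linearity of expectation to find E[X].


Write X = Σ_{i=1}^{19} X_i, where X_i = 1_{π(i) > i}.
For each fixed i, π(i) is uniform over {1, …, 19} (marginal of a uniform permutation), so P[π(i) > i] = (n − i)/n. Summing: Σ_{i=1}^{19} (n − i)/n = (0 + 1 + … + 18)/19 = 19(19 − 1)/(2·19) = (19 − 1)/2.
Hence E[X] = Σ_{i=1}^{19} (19 − i)/19 = 9 ≈ 9.000.

E[X] = 9 = 9.000.


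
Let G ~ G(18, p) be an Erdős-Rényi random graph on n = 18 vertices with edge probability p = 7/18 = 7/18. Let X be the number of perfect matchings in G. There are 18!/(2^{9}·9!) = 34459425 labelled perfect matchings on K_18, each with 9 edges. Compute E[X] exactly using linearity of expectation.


K_18 has 18!/(2^{9}·9!) = 34459425 labelled perfect matchings.
For each such perfect matching H, let X_H = 1 if all 9 edges of H are present in G. Then P[X_H = 1] = p^{9} = (7/18)^{9} = 40353607/198359290368.
Summing the indicators: E[X] = Σ_H E[X_H] = 34459425 · p^{9} = 34459425 · 40353607/198359290368 = 17167433257975/2448880128.
Numerically: E[X] ≈ 7010.32.

E[X] = 34459425 · (7/18)^{9} = 17167433257975/2448880128 ≈ 7010.32.


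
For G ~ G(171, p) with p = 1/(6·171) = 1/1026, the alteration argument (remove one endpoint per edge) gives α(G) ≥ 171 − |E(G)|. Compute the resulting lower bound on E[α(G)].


E[|E(G)|] = C(171, 2)·p = 14535 · (1/1026) = 85/6.
E[α(G)] ≥ n − E[|E(G)|] = 171 − 85/6 = 941/6.
Numerically: ≈ 156.8333.
(This is only a lower bound; the true E[α(G)] may be larger.)

E[α(G)] ≥ 941/6 ≈ 156.8333.


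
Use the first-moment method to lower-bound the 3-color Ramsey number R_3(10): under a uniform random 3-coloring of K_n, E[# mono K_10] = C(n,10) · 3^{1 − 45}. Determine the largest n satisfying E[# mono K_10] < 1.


We need C(n, 10) · 3^{1 − 45} < 1, i.e. C(n, 10) < 3^{45 − 1} = 984770902183611232881.
Check values of n near the boundary:
  n = 572: C(572, 10) = 954640815642161682606; 954640815642161682606 < 984770902183611232881? YES
  n = 573: C(573, 10) = 971597135635805762226; 971597135635805762226 < 984770902183611232881? YES
  n = 574: C(574, 10) = 988824035203816502691; 988824035203816502691 < 984770902183611232881? NO
  n = 575: C(575, 10) = 1006325345561406175305; 1006325345561406175305 < 984770902183611232881? NO
  n = 576: C(576, 10) = 1024104945306307344480; 1024104945306307344480 < 984770902183611232881? NO
The largest n with C(n, 10) < 984770902183611232881 is n = 573 (where E[X] = 35985079097622435638/36472996377170786403 ≈ 0.987). Hence R_3(10) > 573, i.e. R_3(10) ≥ 574.

Largest n = 573; hence R_3(10) > 573.


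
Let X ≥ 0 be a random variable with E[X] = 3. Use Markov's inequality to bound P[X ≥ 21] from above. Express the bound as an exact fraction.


μ = E[X] = 3, a = 21.
Markov: P[X ≥ 21] ≤ μ/a = (3)/21 = 1/7.
Numerically: ≈ 0.1429.
(Since a = 21 > μ = 3.0000, the bound 1/7 is < 1 and informative.)

P[X ≥ 21] ≤ 1/7 ≈ 0.1429.


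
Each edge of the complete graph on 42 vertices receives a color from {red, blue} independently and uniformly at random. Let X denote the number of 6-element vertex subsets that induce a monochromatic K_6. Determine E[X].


Let X = Σ_S X_S over the C(42, 6) = 5245786 subsets S of size 6, where X_S = 1 if the K_6 on S is monochromatic.
For a fixed S, the K_6 on S has C(6, 2) = 15 edges. P[all 15 edges red] = (1/2)^15, and likewise for blue, so P[monochromatic] = 2·(1/2)^15 = 2^{1 − 15} = 1/16384.
By linearity of expectation: E[X] = C(42, 6) · 2^{1 − 15} = 5245786 · 1/16384 = 2622893/8192.
Numerically: E[X] ≈ 320.17737.

E[X] = C(42,6)·2^(1−C(6,2)) = 2622893/8192 ≈ 320.17737.


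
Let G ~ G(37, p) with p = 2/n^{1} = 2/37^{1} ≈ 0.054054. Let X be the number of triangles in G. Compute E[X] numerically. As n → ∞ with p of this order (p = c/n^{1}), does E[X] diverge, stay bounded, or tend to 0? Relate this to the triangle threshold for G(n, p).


Number of potential triangles: C(37, 3) = 7770.
Each occurs with probability p³ ≈ (0.054054)³ ≈ 1.5793734e-04.
By linearity: E[X] = C(37, 3)·p³ ≈ 7770 · 1.5793734e-04 ≈ 1.22717.
Here α = 1, so p = 2/n is exactly at the triangle threshold p ~ 1/n. Asymptotically E[X] → c³/6 = 2³/6 = 4/3 ≈ 1.33333, a bounded constant. In this regime the triangle count is asymptotically Poisson(c³/6).

E[X] ≈ 1.22717; in regime p = Θ(1/n^{1}) E[X] stays bounded (at the triangle threshold p ~ 1/n).


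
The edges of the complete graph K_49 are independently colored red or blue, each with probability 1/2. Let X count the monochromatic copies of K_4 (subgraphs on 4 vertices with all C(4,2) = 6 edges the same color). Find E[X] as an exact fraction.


Let X = Σ_S X_S over the C(49, 4) = 211876 subsets S of size 4, where X_S = 1 if the K_4 on S is monochromatic.
For a fixed S, the K_4 on S has C(4, 2) = 6 edges. P[all 6 edges red] = (1/2)^6, and likewise for blue, so P[monochromatic] = 2·(1/2)^6 = 2^{1 − 6} = 1/32.
By linearity of expectation: E[X] = C(49, 4) · 2^{1 − 6} = 211876 · 1/32 = 52969/8.
Numerically: E[X] ≈ 6621.125.

E[X] = C(49,4)·2^(1−C(4,2)) = 52969/8 ≈ 6621.125.


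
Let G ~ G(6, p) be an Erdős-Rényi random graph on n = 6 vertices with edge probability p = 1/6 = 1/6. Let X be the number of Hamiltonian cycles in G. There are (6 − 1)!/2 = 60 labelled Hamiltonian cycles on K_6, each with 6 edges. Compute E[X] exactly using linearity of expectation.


K_6 has (6 − 1)!/2 = 60 labelled Hamiltonian cycles.
For each such Hamiltonian cycle H, let X_H = 1 if all 6 edges of H are present in G. Then P[X_H = 1] = p^{6} = (1/6)^{6} = 1/46656.
Summing the indicators: E[X] = Σ_H E[X_H] = 60 · p^{6} = 60 · 1/46656 = 5/3888.
Numerically: E[X] ≈ 0.00128601.

E[X] = 60 · (1/6)^{6} = 5/3888 ≈ 0.00128601.


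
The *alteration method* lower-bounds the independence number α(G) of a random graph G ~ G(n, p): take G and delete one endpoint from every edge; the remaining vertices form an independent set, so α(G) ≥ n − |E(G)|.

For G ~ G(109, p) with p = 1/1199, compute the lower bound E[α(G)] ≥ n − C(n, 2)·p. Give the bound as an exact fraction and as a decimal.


E[|E(G)|] = C(109, 2)·p = 5886 · (1/1199) = 54/11.
E[α(G)] ≥ n − E[|E(G)|] = 109 − 54/11 = 1145/11.
Numerically: ≈ 104.0909.
(This is only a lower bound; the true E[α(G)] may be larger.)

E[α(G)] ≥ 1145/11 ≈ 104.0909.


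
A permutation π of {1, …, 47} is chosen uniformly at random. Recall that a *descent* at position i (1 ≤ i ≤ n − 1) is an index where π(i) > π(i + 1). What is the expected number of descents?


Write X = Σ X_I over i = 1, …, 46, with X_I the indicator of one descent.
There are 46 indicators.
For each fixed i, the pair (π(i), π(i+1)) is a uniformly random ordered pair of distinct values from {1, …, 47}; by symmetry P[π(i) > π(i+1)] = 1/2.
By linearity: E[X] = 46 · (1/2) = (47 − 1) · (1/2) = 23 ≈ 23.000.

E[X] = 23 = 23.000.


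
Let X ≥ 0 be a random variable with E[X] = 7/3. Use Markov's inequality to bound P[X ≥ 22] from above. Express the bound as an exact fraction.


μ = E[X] = 7/3, a = 22.
Markov: P[X ≥ 22] ≤ μ/a = (7/3)/22 = 7/66.
Numerically: ≈ 0.106.
(Since a = 22 > μ = 2.333, the bound 7/66 is < 1 and informative.)

P[X ≥ 22] ≤ 7/66 ≈ 0.106.


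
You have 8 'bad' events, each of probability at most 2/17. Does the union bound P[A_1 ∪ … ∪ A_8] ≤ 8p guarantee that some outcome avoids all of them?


Union bound: P[∪_{i=1}^{8} A_i] ≤ Σ_i P[A_i] ≤ 8·p = 8·(2/17) = 16/17.
Numerically: 16/17 ≈ 0.94118.
Is 16/17 < 1? YES.
Since P[∪ A_i] ≤ 16/17 < 1, the complement has P[∩ A_i^c] ≥ 1 − 16/17 = 1/17 > 0, so some outcome avoids every A_i.

8·p = 16/17 ≈ 0.94118; existence CERTIFIED by the union bound.


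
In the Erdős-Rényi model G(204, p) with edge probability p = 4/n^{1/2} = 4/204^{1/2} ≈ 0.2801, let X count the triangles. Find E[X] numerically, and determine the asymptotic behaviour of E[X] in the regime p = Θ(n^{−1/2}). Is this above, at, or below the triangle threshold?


Number of potential triangles: C(204, 3) = 1394204.
Each occurs with probability p³ ≈ (0.2801)³ ≈ 2.196518e-02.
By linearity: E[X] = C(204, 3)·p³ ≈ 1394204 · 2.196518e-02 ≈ 30623.9387.
Since α = 1/2 < 1, p = c/n^{1/2} ≫ 1/n is above the triangle threshold p ~ 1/n. Asymptotically E[X] ~ (c³/6)·n^{3(1−α)} = (4³/6)·n^{1.5} → ∞; triangles are abundant w.h.p.

E[X] ≈ 30623.9387; in regime p = Θ(1/n^{1/2}) E[X] diverges (above the triangle threshold p ~ 1/n).


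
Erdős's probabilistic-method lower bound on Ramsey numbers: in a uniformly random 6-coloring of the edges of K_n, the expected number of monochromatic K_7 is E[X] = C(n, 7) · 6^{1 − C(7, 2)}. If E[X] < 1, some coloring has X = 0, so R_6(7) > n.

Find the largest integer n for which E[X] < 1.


We need C(n, 7) · 6^{1 − 21} < 1, i.e. C(n, 7) < 6^{21 − 1} = 3656158440062976.
Check values of n near the boundary:
  n = 565: C(565, 7) = 3513212521235560; 3513212521235560 < 3656158440062976? YES
  n = 566: C(566, 7) = 3557206237959440; 3557206237959440 < 3656158440062976? YES
  n = 567: C(567, 7) = 3601671315933933; 3601671315933933 < 3656158440062976? YES
  n = 568: C(568, 7) = 3646611956239704; 3646611956239704 < 3656158440062976? YES
  n = 569: C(569, 7) = 3692032389858348; 3692032389858348 < 3656158440062976? NO
  n = 570: C(570, 7) = 3737936877831720; 3737936877831720 < 3656158440062976? NO
  n = 571: C(571, 7) = 3784329711421830; 3784329711421830 < 3656158440062976? NO
The largest n with C(n, 7) < 3656158440062976 is n = 568 (where E[X] = 16882462760369/16926659444736 ≈ 0.9974). Hence R_6(7) > 568, i.e. R_6(7) ≥ 569.

Largest n = 568; hence R_6(7) > 568.


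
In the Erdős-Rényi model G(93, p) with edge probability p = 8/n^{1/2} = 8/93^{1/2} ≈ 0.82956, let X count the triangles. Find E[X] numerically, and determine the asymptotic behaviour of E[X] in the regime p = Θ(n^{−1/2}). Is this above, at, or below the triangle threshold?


Number of potential triangles: C(93, 3) = 129766.
Each occurs with probability p³ ≈ (0.82956)³ ≈ 5.7088093e-01.
By linearity: E[X] = C(93, 3)·p³ ≈ 129766 · 5.7088093e-01 ≈ 74080.93515.
Since α = 1/2 < 1, p = c/n^{1/2} ≫ 1/n is above the triangle threshold p ~ 1/n. Asymptotically E[X] ~ (c³/6)·n^{3(1−α)} = (8³/6)·n^{1.5} → ∞; triangles are abundant w.h.p.

E[X] ≈ 74080.93515; in regime p = Θ(1/n^{1/2}) E[X] diverges (above the triangle threshold p ~ 1/n).


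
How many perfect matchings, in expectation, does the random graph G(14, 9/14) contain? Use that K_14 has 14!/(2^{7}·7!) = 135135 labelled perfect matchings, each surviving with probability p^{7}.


K_14 has 14!/(2^{7}·7!) = 135135 labelled perfect matchings.
For each such perfect matching H, let X_H = 1 if all 7 edges of H are present in G. Then P[X_H = 1] = p^{7} = (9/14)^{7} = 4782969/105413504.
By linearity of expectation: E[X] = Σ_H E[X_H] = 135135 · p^{7} = 135135 · 4782969/105413504 = 92335216545/15059072.
Numerically: E[X] ≈ 6131.53.

E[X] = 135135 · (9/14)^{7} = 92335216545/15059072 ≈ 6131.53.


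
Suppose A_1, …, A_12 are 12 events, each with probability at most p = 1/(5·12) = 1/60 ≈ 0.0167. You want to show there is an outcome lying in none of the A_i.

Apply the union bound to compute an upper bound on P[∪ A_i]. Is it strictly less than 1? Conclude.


Union bound: P[∪_{i=1}^{12} A_i] ≤ Σ_i P[A_i] ≤ 12·p = 12·(1/60) = 1/5.
Numerically: 1/5 ≈ 0.2000.
Is 1/5 < 1? YES.
Since P[∪ A_i] ≤ 1/5 < 1, the complement has P[∩ A_i^c] ≥ 1 − 1/5 = 4/5 > 0, so some outcome avoids every A_i.

12·p = 1/5 ≈ 0.2000; existence CERTIFIED by the union bound.


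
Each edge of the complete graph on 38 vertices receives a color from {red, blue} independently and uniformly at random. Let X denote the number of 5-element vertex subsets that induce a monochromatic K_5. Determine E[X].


Let X = Σ_S X_S over the C(38, 5) = 501942 subsets S of size 5, where X_S = 1 if the K_5 on S is monochromatic.
For a fixed S, the K_5 on S has C(5, 2) = 10 edges. P[all 10 edges red] = (1/2)^10, and likewise for blue, so P[monochromatic] = 2·(1/2)^10 = 2^{1 − 10} = 1/512.
By linearity of expectation: E[X] = C(38, 5) · 2^{1 − 10} = 501942 · 1/512 = 250971/256.
Numerically: E[X] ≈ 980.355469.

E[X] = C(38,5)·2^(1−C(5,2)) = 250971/256 ≈ 980.355469.
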